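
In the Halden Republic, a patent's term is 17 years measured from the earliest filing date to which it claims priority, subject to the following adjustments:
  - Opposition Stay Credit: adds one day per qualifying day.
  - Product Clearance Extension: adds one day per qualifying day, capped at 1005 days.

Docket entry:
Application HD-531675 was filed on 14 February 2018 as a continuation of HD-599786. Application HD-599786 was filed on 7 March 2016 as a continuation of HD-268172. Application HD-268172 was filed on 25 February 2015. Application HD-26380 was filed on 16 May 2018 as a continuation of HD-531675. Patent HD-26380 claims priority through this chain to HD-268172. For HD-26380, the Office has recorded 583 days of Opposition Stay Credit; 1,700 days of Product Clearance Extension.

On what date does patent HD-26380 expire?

2036-07-01

Earliest priority filing: 25 February 2015.
Base term: 25 February 2015 + 17 years → 25 February 2032.
Opposition Stay Credit: +583 days → 30 September 2033.
Product Clearance Extension: 1700 days claimed exceeds the 1005-day cap, so +1005 days → 1 July 2036.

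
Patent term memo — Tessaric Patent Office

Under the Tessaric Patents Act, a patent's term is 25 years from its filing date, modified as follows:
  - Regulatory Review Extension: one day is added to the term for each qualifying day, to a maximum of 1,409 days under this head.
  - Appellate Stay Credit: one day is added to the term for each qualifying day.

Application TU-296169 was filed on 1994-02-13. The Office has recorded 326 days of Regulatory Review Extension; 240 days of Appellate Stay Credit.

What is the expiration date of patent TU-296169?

September 1, 2020

Base term: filing date + 25 years → 13 February 2019.
Regulatory Review Extension: 326 days (within the 1409-day cap) → +326 days → 5 January 2020.
Appellate Stay Credit: +240 days → 1 September 2020.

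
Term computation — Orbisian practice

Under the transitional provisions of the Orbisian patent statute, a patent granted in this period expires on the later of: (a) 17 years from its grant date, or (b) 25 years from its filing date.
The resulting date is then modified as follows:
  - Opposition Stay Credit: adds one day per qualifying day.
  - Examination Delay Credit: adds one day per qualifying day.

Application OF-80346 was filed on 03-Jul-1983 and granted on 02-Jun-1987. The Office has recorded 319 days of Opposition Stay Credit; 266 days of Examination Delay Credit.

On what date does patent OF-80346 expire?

February 8, 2010

(a) grant + 17 years → 2 June 2004.
(b) filing + 25 years → 3 July 2008.
Later of the two: 3 July 2008.
Opposition Stay Credit: +319 days → 18 May 2009.
Examination Delay Credit: +266 days → 8 February 2010.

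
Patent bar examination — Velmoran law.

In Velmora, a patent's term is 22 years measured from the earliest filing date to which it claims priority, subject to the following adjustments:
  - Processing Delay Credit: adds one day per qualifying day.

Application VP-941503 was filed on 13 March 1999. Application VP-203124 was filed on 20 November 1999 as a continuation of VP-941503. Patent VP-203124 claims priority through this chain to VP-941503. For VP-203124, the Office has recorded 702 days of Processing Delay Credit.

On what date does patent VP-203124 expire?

Earliest priority filing: 13 March 1999.
Base term: 13 March 1999 + 22 years → 13 March 2021.
Processing Delay Credit: +702 days → 13 February 2023.

2023-02-13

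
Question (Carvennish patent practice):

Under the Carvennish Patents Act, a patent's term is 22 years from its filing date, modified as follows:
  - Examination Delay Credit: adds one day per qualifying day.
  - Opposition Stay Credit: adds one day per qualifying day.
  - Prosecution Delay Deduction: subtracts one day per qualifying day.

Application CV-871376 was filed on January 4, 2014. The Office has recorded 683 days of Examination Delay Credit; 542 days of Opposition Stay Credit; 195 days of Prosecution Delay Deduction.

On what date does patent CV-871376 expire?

October 30, 2038

Base term: filing date + 22 years → 4 January 2036.
Examination Delay Credit: +683 days → 17 November 2037.
Opposition Stay Credit: +542 days → 13 May 2039.
Prosecution Delay Deduction: −195 days → 30 October 2038.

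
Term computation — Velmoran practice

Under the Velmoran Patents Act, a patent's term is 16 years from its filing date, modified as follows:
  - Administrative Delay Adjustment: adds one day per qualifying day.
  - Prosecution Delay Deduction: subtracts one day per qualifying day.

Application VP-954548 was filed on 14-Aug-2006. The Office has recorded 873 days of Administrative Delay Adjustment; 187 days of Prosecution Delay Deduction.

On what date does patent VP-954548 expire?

Base term: filing date + 16 years → 14 August 2022.
Administrative Delay Adjustment: +873 days → 3 January 2025.
Prosecution Delay Deduction: −187 days → 30 June 2024.

2024-06-30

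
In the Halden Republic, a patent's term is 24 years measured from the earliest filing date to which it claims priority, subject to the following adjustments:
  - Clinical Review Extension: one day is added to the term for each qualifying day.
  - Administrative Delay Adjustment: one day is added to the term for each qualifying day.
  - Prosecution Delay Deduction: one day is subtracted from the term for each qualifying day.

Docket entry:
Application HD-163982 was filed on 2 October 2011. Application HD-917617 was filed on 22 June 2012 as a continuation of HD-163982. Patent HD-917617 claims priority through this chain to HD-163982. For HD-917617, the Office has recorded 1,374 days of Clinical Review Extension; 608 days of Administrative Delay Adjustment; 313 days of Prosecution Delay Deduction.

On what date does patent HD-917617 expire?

Earliest priority filing: 2 October 2011.
Base term: 2 October 2011 + 24 years → 2 October 2035.
Clinical Review Extension: +1374 days → 7 July 2039.
Administrative Delay Adjustment: +608 days → 6 March 2041.
Prosecution Delay Deduction: −313 days → 27 April 2040.

2040-04-27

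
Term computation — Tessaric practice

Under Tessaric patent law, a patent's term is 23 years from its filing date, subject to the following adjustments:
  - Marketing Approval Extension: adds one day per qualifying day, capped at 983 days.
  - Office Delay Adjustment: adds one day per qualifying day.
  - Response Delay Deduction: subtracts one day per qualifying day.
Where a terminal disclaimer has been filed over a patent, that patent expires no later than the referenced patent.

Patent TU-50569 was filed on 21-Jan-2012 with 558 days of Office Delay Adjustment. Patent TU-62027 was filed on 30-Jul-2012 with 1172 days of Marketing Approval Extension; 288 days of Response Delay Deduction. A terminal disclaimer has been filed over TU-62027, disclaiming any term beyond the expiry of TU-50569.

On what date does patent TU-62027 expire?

Natural term of TU-62027:
  Base: filing + 23 years → 30 July 2035.
  Marketing Approval Extension: 1172 days claimed exceeds the 983-day cap, so +983 days → 8 April 2038.
  Response Delay Deduction: −288 days → 24 June 2037.
Expiry of referenced patent TU-50569:
  Base: filing + 23 years → 21 January 2035.
  Office Delay Adjustment: +558 days → 1 August 2036.
Terminal disclaimer: TU-62027 expires on the earlier of 24 June 2037 and 1 August 2036.

2036-08-01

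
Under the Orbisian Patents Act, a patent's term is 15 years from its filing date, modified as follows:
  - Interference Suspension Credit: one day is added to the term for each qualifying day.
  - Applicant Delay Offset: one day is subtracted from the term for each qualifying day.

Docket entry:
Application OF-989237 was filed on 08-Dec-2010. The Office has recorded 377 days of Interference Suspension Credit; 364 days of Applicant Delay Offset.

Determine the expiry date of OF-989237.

2025-12-21

Base term: filing date + 15 years → 8 December 2025.
Interference Suspension Credit: +377 days → 20 December 2026.
Applicant Delay Offset: −364 days → 21 December 2025.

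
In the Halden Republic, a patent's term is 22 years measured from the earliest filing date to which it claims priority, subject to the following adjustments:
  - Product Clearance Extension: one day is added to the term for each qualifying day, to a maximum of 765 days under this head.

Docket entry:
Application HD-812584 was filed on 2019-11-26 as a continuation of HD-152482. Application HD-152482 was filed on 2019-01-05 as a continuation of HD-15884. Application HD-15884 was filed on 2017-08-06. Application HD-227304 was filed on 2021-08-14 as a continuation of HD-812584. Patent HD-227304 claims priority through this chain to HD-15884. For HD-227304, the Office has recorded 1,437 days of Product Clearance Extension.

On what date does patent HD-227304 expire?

Earliest priority filing: 6 August 2017.
Base term: 6 August 2017 + 22 years → 6 August 2039.
Product Clearance Extension: 1437 days claimed exceeds the 765-day cap, so +765 days → 9 September 2041.

September 9, 2041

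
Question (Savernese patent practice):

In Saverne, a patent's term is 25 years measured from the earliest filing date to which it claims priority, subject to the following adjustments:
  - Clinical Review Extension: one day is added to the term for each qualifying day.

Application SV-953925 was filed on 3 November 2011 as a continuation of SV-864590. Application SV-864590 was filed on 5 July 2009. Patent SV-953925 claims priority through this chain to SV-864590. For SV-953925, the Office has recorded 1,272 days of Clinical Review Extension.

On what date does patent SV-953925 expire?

2037-12-28

Earliest priority filing: 5 July 2009.
Base term: 5 July 2009 + 25 years → 5 July 2034.
Clinical Review Extension: +1272 days → 28 December 2037.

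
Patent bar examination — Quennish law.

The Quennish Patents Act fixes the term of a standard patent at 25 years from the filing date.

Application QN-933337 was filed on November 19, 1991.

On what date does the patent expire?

Filing date + 25 years → 19 November 2016.

November 19, 2016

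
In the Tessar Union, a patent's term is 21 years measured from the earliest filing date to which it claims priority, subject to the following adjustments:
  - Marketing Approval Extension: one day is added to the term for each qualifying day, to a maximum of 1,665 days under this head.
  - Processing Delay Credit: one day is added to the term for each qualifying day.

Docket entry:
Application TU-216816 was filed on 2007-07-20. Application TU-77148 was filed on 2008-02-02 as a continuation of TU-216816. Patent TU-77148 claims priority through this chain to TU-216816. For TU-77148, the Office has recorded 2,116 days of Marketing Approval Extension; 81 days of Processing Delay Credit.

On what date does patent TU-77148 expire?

Earliest priority filing: 20 July 2007.
Base term: 20 July 2007 + 21 years → 20 July 2028.
Marketing Approval Extension: 2116 days claimed exceeds the 1665-day cap, so +1665 days → 9 February 2033.
Processing Delay Credit: +81 days → 1 May 2033.

May 1, 2033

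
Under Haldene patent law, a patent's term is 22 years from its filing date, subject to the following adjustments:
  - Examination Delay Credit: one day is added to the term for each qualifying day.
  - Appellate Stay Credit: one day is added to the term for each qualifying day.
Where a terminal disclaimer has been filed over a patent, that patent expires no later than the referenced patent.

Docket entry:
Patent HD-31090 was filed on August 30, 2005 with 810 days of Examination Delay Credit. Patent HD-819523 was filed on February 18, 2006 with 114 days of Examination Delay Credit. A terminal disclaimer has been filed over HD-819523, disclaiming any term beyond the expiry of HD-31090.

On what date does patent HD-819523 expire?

Natural term of HD-819523:
  Base: filing + 22 years → 18 February 2028.
  Examination Delay Credit: +114 days → 11 June 2028.
Expiry of referenced patent HD-31090:
  Base: filing + 22 years → 30 August 2027.
  Examination Delay Credit: +810 days → 17 November 2029.
Terminal disclaimer: HD-819523 expires on the earlier of 11 June 2028 and 17 November 2029.

2028-06-11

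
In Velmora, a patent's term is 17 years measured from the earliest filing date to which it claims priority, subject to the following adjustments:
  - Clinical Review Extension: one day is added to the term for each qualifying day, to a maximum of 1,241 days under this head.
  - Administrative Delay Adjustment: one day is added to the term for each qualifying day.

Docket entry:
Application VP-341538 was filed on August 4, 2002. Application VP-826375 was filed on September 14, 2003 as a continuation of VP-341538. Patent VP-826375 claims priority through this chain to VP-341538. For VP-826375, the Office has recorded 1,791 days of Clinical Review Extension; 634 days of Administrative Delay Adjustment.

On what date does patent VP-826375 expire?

Earliest priority filing: 4 August 2002.
Base term: 4 August 2002 + 17 years → 4 August 2019.
Clinical Review Extension: 1791 days claimed exceeds the 1241-day cap, so +1241 days → 27 December 2022.
Administrative Delay Adjustment: +634 days → 21 September 2024.

2024-09-21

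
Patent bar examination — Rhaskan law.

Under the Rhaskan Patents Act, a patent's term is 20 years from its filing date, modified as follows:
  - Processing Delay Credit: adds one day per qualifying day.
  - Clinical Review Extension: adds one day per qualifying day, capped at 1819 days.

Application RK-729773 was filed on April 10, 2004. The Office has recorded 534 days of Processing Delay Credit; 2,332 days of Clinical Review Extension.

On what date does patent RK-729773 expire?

Base term: filing date + 20 years → 10 April 2024.
Processing Delay Credit: +534 days → 26 September 2025.
Clinical Review Extension: 2332 days claimed exceeds the 1819-day cap, so +1819 days → 19 September 2030.

2030-09-19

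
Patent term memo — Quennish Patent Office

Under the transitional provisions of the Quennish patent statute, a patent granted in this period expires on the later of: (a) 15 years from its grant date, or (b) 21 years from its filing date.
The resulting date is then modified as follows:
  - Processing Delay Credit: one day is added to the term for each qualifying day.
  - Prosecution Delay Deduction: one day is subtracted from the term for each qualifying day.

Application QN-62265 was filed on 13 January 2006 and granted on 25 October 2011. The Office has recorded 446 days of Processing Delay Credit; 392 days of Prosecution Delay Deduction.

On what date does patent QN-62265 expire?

2027-03-08

(a) grant + 15 years → 25 October 2026.
(b) filing + 21 years → 13 January 2027.
Later of the two: 13 January 2027.
Processing Delay Credit: +446 days → 3 April 2028.
Prosecution Delay Deduction: −392 days → 8 March 2027.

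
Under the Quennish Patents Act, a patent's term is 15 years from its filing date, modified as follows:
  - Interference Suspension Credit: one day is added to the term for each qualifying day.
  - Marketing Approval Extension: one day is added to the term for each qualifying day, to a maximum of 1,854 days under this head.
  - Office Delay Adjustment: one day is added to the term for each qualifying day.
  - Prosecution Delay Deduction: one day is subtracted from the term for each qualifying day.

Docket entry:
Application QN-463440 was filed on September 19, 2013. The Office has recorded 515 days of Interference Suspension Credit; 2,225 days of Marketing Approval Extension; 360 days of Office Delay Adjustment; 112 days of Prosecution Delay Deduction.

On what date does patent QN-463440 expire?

Base term: filing date + 15 years → 19 September 2028.
Interference Suspension Credit: +515 days → 16 February 2030.
Marketing Approval Extension: 2225 days claimed exceeds the 1854-day cap, so +1854 days → 16 March 2035.
Office Delay Adjustment: +360 days → 10 March 2036.
Prosecution Delay Deduction: −112 days → 19 November 2035.

November 19, 2035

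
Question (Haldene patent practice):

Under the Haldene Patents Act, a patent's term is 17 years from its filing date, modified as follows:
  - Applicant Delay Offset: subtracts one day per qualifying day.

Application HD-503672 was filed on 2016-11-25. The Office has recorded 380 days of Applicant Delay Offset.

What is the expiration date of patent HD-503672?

November 10, 2032

Base term: filing date + 17 years → 25 November 2033.
Applicant Delay Offset: −380 days → 10 November 2032.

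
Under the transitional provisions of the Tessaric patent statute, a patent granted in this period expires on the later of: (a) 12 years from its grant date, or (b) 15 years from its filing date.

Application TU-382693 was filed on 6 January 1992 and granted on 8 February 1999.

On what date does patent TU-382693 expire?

(a) grant + 12 years → 8 February 2011.
(b) filing + 15 years → 6 January 2007.
Later of the two: 8 February 2011.

February 8, 2011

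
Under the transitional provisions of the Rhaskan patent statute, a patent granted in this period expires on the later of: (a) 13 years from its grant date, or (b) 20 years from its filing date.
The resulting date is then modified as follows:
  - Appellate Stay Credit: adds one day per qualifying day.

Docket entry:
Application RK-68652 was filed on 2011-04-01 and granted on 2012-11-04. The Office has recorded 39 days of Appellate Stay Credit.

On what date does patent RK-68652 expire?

2031-05-10

(a) grant + 13 years → 4 November 2025.
(b) filing + 20 years → 1 April 2031.
Later of the two: 1 April 2031.
Appellate Stay Credit: +39 days → 10 May 2031.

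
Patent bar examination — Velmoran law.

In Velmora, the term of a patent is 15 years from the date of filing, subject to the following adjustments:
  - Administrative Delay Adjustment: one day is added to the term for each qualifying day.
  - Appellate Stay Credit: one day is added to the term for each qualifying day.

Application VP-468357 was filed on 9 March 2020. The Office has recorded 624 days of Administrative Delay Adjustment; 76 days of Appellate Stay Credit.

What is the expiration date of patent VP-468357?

Base term: filing date + 15 years → 9 March 2035.
Administrative Delay Adjustment: +624 days → 22 November 2036.
Appellate Stay Credit: +76 days → 6 February 2037.

2037-02-06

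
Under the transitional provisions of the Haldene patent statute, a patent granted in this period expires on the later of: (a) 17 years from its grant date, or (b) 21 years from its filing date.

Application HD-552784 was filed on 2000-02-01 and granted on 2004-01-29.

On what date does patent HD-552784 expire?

February 1, 2021

(a) grant + 17 years → 29 January 2021.
(b) filing + 21 years → 1 February 2021.
Later of the two: 1 February 2021.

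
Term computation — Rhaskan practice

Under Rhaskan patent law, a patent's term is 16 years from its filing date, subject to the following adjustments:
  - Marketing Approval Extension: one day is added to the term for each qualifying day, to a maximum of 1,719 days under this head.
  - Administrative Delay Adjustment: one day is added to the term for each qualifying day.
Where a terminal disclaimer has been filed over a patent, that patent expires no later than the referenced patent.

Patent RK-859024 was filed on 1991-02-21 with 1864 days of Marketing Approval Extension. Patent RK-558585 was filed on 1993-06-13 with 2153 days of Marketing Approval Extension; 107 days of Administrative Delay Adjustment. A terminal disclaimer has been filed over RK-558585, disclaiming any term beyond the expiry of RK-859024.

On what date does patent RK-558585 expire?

Natural term of RK-558585:
  Base: filing + 16 years → 13 June 2009.
  Marketing Approval Extension: 2153 days claimed exceeds the 1719-day cap, so +1719 days → 26 February 2014.
  Administrative Delay Adjustment: +107 days → 13 June 2014.
Expiry of referenced patent RK-859024:
  Base: filing + 16 years → 21 February 2007.
  Marketing Approval Extension: 1864 days claimed exceeds the 1719-day cap, so +1719 days → 6 November 2011.
Terminal disclaimer: RK-558585 expires on the earlier of 13 June 2014 and 6 November 2011.

2011-11-06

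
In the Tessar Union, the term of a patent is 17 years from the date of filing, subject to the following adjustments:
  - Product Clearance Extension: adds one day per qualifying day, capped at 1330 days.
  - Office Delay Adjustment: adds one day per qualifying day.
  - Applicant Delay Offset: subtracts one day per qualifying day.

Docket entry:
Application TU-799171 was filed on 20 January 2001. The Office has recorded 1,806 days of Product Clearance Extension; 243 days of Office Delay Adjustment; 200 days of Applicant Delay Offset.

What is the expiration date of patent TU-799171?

Base term: filing date + 17 years → 20 January 2018.
Product Clearance Extension: 1806 days claimed exceeds the 1330-day cap, so +1330 days → 11 September 2021.
Office Delay Adjustment: +243 days → 12 May 2022.
Applicant Delay Offset: −200 days → 24 October 2021.

2021-10-24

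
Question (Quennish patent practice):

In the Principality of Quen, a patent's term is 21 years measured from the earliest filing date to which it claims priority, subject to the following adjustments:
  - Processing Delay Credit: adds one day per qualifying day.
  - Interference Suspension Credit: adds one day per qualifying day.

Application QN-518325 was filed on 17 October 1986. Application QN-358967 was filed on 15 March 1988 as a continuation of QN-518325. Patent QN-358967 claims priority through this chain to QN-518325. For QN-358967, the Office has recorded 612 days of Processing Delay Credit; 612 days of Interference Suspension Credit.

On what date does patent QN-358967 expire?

Earliest priority filing: 17 October 1986.
Base term: 17 October 1986 + 21 years → 17 October 2007.
Processing Delay Credit: +612 days → 20 June 2009.
Interference Suspension Credit: +612 days → 22 February 2011.

February 22, 2011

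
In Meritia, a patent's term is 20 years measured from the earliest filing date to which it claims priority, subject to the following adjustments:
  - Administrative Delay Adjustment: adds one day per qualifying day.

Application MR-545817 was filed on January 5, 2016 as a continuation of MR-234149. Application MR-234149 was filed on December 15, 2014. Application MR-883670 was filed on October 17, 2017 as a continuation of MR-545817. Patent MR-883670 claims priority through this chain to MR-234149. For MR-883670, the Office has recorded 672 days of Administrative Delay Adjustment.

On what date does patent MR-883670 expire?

2036-10-17

Earliest priority filing: 15 December 2014.
Base term: 15 December 2014 + 20 years → 15 December 2034.
Administrative Delay Adjustment: +672 days → 17 October 2036.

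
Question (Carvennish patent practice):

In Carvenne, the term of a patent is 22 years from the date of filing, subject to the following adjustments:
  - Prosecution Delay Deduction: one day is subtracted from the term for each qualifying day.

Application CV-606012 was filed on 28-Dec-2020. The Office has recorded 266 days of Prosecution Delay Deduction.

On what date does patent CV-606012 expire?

Base term: filing date + 22 years → 28 December 2042.
Prosecution Delay Deduction: −266 days → 6 April 2042.

April 6, 2042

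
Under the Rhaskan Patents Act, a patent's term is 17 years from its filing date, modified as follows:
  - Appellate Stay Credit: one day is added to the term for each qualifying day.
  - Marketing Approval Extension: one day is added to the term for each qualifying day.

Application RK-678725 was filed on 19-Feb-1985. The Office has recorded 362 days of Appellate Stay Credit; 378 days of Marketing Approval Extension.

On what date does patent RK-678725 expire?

Base term: filing date + 17 years → 19 February 2002.
Appellate Stay Credit: +362 days → 16 February 2003.
Marketing Approval Extension: +378 days → 29 February 2004.

February 29, 2004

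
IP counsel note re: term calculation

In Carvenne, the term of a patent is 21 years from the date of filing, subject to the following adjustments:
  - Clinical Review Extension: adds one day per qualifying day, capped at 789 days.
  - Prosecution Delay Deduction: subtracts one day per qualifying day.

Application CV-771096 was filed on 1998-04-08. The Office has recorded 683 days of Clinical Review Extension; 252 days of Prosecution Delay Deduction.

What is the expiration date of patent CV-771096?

Base term: filing date + 21 years → 8 April 2019.
Clinical Review Extension: 683 days (within the 789-day cap) → +683 days → 19 February 2021.
Prosecution Delay Deduction: −252 days → 12 June 2020.

2020-06-12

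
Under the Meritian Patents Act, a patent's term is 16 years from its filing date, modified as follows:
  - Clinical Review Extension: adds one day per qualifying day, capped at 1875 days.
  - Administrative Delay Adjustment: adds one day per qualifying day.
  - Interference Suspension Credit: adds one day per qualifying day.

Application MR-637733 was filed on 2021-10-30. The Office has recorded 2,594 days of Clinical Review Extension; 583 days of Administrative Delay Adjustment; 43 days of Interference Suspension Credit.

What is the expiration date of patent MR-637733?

Base term: filing date + 16 years → 30 October 2037.
Clinical Review Extension: 2594 days claimed exceeds the 1875-day cap, so +1875 days → 18 December 2042.
Administrative Delay Adjustment: +583 days → 23 July 2044.
Interference Suspension Credit: +43 days → 4 September 2044.

2044-09-04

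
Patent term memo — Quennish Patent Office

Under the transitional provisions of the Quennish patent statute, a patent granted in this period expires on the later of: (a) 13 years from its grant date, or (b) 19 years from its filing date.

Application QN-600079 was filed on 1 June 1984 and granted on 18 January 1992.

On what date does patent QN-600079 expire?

(a) grant + 13 years → 18 January 2005.
(b) filing + 19 years → 1 June 2003.
Later of the two: 18 January 2005.

January 18, 2005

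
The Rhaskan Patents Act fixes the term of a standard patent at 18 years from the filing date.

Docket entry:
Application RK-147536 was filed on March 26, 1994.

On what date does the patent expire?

2012-03-26

Filing date + 18 years → 26 March 2012.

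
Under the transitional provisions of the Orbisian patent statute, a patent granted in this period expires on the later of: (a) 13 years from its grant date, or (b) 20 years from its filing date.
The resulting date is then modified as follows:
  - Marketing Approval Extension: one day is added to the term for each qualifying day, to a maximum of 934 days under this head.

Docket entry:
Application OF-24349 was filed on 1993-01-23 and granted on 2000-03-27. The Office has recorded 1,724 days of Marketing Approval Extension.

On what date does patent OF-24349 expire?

2015-10-17

(a) grant + 13 years → 27 March 2013.
(b) filing + 20 years → 23 January 2013.
Later of the two: 27 March 2013.
Marketing Approval Extension: 1724 days claimed exceeds the 934-day cap, so +934 days → 17 October 2015.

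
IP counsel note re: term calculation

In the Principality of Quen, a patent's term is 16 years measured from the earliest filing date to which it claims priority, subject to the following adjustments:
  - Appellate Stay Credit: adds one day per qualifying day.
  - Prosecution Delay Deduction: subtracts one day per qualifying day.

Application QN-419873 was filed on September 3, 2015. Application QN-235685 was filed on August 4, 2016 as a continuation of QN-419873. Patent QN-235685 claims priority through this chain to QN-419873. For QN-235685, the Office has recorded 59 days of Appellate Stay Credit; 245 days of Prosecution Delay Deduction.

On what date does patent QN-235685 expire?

Earliest priority filing: 3 September 2015.
Base term: 3 September 2015 + 16 years → 3 September 2031.
Appellate Stay Credit: +59 days → 1 November 2031.
Prosecution Delay Deduction: −245 days → 1 March 2031.

March 1, 2031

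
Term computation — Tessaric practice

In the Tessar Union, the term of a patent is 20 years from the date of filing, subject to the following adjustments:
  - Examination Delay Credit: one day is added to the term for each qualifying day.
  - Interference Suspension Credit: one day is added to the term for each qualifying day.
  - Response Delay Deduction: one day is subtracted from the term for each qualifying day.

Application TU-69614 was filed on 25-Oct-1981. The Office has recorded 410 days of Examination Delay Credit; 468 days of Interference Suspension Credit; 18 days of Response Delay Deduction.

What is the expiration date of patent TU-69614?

March 3, 2004

Base term: filing date + 20 years → 25 October 2001.
Examination Delay Credit: +410 days → 9 December 2002.
Interference Suspension Credit: +468 days → 21 March 2004.
Response Delay Deduction: −18 days → 3 March 2004.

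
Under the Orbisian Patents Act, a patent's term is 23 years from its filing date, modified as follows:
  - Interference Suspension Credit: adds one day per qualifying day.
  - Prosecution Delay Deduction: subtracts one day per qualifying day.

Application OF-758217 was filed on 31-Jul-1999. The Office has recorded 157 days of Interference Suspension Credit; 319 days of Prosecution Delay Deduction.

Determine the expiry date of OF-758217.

February 19, 2022

Base term: filing date + 23 years → 31 July 2022.
Interference Suspension Credit: +157 days → 4 January 2023.
Prosecution Delay Deduction: −319 days → 19 February 2022.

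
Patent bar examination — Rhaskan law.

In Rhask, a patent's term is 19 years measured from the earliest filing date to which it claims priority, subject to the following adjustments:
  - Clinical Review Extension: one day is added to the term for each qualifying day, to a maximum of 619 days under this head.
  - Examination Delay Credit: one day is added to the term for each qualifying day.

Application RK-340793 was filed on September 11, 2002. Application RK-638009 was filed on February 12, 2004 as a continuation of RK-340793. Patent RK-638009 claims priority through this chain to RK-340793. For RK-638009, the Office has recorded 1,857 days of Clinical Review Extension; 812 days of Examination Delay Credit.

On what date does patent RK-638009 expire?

August 12, 2025

Earliest priority filing: 11 September 2002.
Base term: 11 September 2002 + 19 years → 11 September 2021.
Clinical Review Extension: 1857 days claimed exceeds the 619-day cap, so +619 days → 23 May 2023.
Examination Delay Credit: +812 days → 12 August 2025.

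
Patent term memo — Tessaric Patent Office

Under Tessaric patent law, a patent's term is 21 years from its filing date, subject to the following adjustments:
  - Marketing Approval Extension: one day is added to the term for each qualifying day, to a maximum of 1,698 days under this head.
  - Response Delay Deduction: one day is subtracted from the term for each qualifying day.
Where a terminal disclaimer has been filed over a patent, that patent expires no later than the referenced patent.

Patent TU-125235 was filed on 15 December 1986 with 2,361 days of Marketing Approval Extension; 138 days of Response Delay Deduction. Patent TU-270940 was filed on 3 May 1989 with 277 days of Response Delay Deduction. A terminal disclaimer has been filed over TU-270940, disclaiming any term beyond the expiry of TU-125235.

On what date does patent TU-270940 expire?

Natural term of TU-270940:
  Base: filing + 21 years → 3 May 2010.
  Response Delay Deduction: −277 days → 30 July 2009.
Expiry of referenced patent TU-125235:
  Base: filing + 21 years → 15 December 2007.
  Marketing Approval Extension: 2361 days claimed exceeds the 1698-day cap, so +1698 days → 8 August 2012.
  Response Delay Deduction: −138 days → 23 March 2012.
Terminal disclaimer: TU-270940 expires on the earlier of 30 July 2009 and 23 March 2012.

2009-07-30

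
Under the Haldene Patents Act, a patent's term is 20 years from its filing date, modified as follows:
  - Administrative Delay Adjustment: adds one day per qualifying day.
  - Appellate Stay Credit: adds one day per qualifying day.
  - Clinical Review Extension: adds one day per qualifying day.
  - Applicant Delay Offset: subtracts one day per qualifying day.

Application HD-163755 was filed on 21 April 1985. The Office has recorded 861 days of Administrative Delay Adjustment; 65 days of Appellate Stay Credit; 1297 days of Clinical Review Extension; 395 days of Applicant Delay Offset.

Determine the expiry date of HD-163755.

Base term: filing date + 20 years → 21 April 2005.
Administrative Delay Adjustment: +861 days → 30 August 2007.
Appellate Stay Credit: +65 days → 3 November 2007.
Clinical Review Extension: +1297 days → 23 May 2011.
Applicant Delay Offset: −395 days → 23 April 2010.

2010-04-23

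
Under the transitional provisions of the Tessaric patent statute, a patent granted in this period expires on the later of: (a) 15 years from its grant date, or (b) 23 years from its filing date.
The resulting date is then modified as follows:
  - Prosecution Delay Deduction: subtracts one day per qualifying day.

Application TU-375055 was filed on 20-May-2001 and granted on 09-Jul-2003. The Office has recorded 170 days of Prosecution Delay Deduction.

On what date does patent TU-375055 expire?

December 2, 2023

(a) grant + 15 years → 9 July 2018.
(b) filing + 23 years → 20 May 2024.
Later of the two: 20 May 2024.
Prosecution Delay Deduction: −170 days → 2 December 2023.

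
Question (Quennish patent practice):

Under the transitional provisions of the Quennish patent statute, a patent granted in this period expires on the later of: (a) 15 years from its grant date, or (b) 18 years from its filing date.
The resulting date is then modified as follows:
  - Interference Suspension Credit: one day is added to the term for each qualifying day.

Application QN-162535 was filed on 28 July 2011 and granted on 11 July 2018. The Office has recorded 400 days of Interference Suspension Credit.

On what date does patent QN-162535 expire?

August 15, 2034

(a) grant + 15 years → 11 July 2033.
(b) filing + 18 years → 28 July 2029.
Later of the two: 11 July 2033.
Interference Suspension Credit: +400 days → 15 August 2034.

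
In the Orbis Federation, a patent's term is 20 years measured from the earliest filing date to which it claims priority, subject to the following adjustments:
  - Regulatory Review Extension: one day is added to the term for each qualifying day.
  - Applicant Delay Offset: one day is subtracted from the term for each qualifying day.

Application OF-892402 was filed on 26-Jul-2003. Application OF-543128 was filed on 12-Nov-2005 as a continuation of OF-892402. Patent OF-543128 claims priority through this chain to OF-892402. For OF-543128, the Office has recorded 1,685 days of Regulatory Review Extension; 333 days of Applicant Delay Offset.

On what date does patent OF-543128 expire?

April 8, 2027

Earliest priority filing: 26 July 2003.
Base term: 26 July 2003 + 20 years → 26 July 2023.
Regulatory Review Extension: +1685 days → 6 March 2028.
Applicant Delay Offset: −333 days → 8 April 2027.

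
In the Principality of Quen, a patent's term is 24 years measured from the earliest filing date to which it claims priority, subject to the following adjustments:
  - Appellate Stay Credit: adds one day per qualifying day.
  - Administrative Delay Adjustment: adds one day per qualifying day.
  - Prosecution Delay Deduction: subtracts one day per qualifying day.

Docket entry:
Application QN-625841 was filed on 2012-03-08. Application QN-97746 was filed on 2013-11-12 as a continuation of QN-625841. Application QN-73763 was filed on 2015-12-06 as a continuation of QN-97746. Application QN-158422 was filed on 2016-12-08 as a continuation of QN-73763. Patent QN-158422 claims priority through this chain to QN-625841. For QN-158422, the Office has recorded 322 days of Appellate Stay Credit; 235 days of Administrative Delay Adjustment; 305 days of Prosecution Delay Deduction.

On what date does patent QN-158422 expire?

Earliest priority filing: 8 March 2012.
Base term: 8 March 2012 + 24 years → 8 March 2036.
Appellate Stay Credit: +322 days → 24 January 2037.
Administrative Delay Adjustment: +235 days → 16 September 2037.
Prosecution Delay Deduction: −305 days → 15 November 2036.

2036-11-15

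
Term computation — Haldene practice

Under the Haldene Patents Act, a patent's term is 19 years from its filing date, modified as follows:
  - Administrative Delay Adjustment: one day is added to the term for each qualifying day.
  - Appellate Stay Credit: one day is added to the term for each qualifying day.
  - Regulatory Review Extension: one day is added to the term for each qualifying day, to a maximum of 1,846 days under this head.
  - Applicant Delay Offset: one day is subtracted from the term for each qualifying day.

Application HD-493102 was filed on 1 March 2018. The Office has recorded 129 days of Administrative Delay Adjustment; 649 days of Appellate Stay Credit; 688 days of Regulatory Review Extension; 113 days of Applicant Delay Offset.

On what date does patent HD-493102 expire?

Base term: filing date + 19 years → 1 March 2037.
Administrative Delay Adjustment: +129 days → 8 July 2037.
Appellate Stay Credit: +649 days → 18 April 2039.
Regulatory Review Extension: 688 days (within the 1846-day cap) → +688 days → 6 March 2041.
Applicant Delay Offset: −113 days → 13 November 2040.

November 13, 2040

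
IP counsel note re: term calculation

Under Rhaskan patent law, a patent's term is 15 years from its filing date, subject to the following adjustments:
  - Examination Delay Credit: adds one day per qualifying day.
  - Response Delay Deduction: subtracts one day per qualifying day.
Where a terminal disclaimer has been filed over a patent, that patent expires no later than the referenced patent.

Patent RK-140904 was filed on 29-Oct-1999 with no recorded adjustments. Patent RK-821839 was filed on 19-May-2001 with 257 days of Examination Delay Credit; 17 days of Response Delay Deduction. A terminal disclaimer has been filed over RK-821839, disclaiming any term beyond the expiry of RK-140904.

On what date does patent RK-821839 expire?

Natural term of RK-821839:
  Base: filing + 15 years → 19 May 2016.
  Examination Delay Credit: +257 days → 31 January 2017.
  Response Delay Deduction: −17 days → 14 January 2017.
Expiry of referenced patent RK-140904:
  Base: filing + 15 years → 29 October 2014.
Terminal disclaimer: RK-821839 expires on the earlier of 14 January 2017 and 29 October 2014.

October 29, 2014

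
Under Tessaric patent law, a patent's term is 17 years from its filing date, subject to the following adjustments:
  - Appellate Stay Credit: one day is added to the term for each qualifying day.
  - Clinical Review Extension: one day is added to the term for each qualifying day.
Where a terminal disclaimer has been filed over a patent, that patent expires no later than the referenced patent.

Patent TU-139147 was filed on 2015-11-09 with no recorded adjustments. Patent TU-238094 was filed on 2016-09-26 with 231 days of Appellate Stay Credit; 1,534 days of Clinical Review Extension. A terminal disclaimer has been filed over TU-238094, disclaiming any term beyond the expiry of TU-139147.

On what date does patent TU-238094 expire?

Natural term of TU-238094:
  Base: filing + 17 years → 26 September 2033.
  Appellate Stay Credit: +231 days → 15 May 2034.
  Clinical Review Extension: +1534 days → 27 July 2038.
Expiry of referenced patent TU-139147:
  Base: filing + 17 years → 9 November 2032.
Terminal disclaimer: TU-238094 expires on the earlier of 27 July 2038 and 9 November 2032.

November 9, 2032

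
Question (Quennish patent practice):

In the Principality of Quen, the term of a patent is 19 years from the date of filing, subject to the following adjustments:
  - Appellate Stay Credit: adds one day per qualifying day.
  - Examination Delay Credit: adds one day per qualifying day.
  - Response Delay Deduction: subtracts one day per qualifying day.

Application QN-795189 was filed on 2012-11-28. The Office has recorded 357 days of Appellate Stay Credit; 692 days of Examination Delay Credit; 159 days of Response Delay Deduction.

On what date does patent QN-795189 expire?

Base term: filing date + 19 years → 28 November 2031.
Appellate Stay Credit: +357 days → 19 November 2032.
Examination Delay Credit: +692 days → 12 October 2034.
Response Delay Deduction: −159 days → 6 May 2034.

May 6, 2034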